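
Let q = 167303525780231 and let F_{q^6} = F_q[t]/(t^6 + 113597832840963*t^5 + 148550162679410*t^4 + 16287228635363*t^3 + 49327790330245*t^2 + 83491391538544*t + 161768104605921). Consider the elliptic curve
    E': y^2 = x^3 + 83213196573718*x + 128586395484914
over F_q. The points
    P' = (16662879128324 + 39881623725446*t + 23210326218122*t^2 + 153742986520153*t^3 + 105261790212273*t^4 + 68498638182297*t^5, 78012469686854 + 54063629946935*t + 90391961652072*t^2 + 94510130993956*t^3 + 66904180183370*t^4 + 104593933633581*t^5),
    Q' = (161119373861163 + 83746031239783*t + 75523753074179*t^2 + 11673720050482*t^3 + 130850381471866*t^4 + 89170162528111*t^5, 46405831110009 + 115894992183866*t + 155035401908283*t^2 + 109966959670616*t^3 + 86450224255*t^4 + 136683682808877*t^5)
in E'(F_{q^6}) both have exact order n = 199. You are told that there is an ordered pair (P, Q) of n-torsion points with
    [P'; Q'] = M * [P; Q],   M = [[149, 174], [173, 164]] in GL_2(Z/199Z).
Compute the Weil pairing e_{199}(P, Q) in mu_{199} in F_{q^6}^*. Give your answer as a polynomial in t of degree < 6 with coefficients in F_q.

e_{199}(aP+bQ,cP+dQ) = e_{199}(P,Q)^(ad-bc); with (a,b,c,d)=(149,174,173,164) this gives the det-199 law.
det(M) mod 199 = 105; its inverse in (Z/199)^* is 163 (check: 105*163 mod 199 = 1).
Build f_{199,P'} and f_{199,Q'} via the 8-bit ladder of 199=11000111_2; evaluate at shifted divisors; quotient in F_{167303525780231^6}.
Result: e(P',Q') = 81400307786712 + 125086820609358*t + 66922764434020*t^2 + 136390565475119*t^3 + 47406522982256*t^4 + 35191750629930*t^5.
Hence e(P,Q) = 112057956984209 + 116395152810186*t + 73358199805279*t^2 + 28954667278829*t^3 + 35728674235486*t^4 + 91196213130595*t^5 in F_{167303525780231^6}^*.

112057956984209 + 116395152810186*t + 73358199805279*t^2 + 28954667278829*t^3 + 35728674235486*t^4 + 91196213130595*t^5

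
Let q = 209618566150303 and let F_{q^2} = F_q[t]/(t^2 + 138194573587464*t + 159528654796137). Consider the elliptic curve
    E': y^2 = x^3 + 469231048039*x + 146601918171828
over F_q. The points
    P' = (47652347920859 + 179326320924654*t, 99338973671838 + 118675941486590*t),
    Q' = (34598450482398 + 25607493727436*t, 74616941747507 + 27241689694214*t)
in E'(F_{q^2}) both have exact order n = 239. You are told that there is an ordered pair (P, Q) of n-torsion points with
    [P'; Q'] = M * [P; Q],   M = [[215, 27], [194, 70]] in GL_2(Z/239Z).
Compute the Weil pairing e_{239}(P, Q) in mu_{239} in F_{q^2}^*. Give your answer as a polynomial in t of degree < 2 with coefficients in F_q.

127288942124933 + 167590890512270*t

e_{239} is bilinear + alternating on E[239], so e_{239}(215*P + 27*Q, 194*P + 70*Q) = e_{239}(P,Q)^(215*70-27*194).
So e_{239}(P,Q) = e_{239}(P',Q')^{92}, since 13*92 = 1 mod 239.
Double-and-add over 11101111: 8-1 doublings, 7-1 additions; each step l_{T,T}/v_{2T} or l_{T,P'}/v at Q'+S for random S.
Miller gives e_{239}(P',Q') = 79773765414853 + 131330433864656*t in F_{209618566150303^2}.
e_{239}(P,Q) = (79773765414853 + 131330433864656*t)^{92} = 127288942124933 + 167590890512270*t.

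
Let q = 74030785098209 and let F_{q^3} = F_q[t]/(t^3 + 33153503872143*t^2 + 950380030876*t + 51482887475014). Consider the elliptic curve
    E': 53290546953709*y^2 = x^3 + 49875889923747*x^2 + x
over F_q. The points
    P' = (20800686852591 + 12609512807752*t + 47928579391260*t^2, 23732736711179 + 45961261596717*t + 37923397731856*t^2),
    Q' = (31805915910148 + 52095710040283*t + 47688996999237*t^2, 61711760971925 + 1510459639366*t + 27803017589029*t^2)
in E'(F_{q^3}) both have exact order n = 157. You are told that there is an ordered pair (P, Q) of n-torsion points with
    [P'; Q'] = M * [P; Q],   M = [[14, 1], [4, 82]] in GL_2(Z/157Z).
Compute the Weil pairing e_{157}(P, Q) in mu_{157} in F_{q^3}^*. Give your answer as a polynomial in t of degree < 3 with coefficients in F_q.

48012747748585 + 28262509310948*t + 47402810519283*t^2

Alternating bilinearity on E[157] (values in mu_{157} in F_{74030785098209^3}) gives e(P',Q') = e(P,Q)^det(M).
det(M) mod 157 = 45; its inverse in (Z/157)^* is 7 (check: 45*7 mod 157 = 1).
Montgomery->Weierstrass: x_W = 27363401822897*x+69321981080460, y_W=27363401822897*y on F_{74030785098209}; lands on y^2=x^3+59848726914165*x+56899999267501.
8-bit Miller (10011101) on E'/F_{74030785098209} with a'=59848726914165, b'=56899999267501: accumulate tangent/chord ratios at Q'+S and P'+S'.
The quotient is 47170583688584 + 27951678187570*t + 46222298012209*t^2.
Raise to 7: e(P,Q) = 48012747748585 + 28262509310948*t + 47402810519283*t^2 in mu_{157}.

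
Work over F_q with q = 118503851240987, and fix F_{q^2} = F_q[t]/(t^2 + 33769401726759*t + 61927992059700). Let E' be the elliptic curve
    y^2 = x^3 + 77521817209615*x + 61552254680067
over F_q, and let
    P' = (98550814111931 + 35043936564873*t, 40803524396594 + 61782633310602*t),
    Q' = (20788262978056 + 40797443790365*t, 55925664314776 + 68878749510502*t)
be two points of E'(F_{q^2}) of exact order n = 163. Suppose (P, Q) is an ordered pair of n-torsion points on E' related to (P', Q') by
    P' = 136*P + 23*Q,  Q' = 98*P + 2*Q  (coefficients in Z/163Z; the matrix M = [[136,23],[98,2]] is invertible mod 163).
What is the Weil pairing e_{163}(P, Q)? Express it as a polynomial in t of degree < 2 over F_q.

22178220353691 + 91320518244640*t

Alternating bilinearity on E[163] (values in mu_{163} in F_{118503851240987^2}) gives e(P',Q') = e(P,Q)^det(M).
So e_{163}(P,Q) = e_{163}(P',Q')^{94}, since 137*94 = 1 mod 163.
n = 163 = (10100011)_2 (8 bits, wt 4); accumulate f_{163,P'}(Q'+S)/f_{163,P'}(S) along the 7-step ladder.
Result: e(P',Q') = 40036896865142 + 83027802258284*t.
Thus e_{163}(P,Q) = 22178220353691 + 91320518244640*t.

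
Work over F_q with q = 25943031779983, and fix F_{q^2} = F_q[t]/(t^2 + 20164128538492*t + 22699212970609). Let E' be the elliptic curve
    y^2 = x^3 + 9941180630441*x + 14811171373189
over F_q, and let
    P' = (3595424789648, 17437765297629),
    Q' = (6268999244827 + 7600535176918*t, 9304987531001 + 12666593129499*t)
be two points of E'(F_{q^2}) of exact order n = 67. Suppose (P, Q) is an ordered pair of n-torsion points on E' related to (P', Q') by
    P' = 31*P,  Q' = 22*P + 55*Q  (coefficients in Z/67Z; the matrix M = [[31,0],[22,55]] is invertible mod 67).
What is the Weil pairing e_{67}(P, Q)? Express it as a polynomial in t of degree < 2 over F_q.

Under M = [[31,0],[22,55]] in GL_2(Z/67), e_{67}(P',Q') = e_{67}(P,Q)^(31*55-0*22 mod 67).
So e_{67}(P,Q) = e_{67}(P',Q')^{38}, since 30*38 = 1 mod 67.
n = 67 = (1000011)_2 (7 bits, wt 3); accumulate f_{67,P'}(Q'+S)/f_{67,P'}(S) along the 6-step ladder.
So e_{67}(P',Q') = 8385282277705 + 6665871236827*t.
e_{67}(P,Q) = (8385282277705 + 6665871236827*t)^{38} = 7027111294119 + 5521926219863*t.

7027111294119 + 5521926219863*t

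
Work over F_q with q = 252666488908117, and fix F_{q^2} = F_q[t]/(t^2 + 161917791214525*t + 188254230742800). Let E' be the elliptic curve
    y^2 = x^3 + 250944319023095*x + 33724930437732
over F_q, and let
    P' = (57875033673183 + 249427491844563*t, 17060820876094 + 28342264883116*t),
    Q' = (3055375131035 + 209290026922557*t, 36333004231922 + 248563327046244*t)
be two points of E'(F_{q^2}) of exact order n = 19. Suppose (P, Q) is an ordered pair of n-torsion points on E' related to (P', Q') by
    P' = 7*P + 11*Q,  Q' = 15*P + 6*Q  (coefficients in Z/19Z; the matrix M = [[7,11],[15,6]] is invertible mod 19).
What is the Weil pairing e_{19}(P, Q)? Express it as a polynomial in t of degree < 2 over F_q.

27900504222523 + 198590334015076*t

The 19-Weil pairing on E[19] over F_{252666488908117} is alternating-bilinear: e_{19}(P',Q') = e_{19}(P,Q)^det(M).
det(M) mod 19 = 10; its inverse in (Z/19)^* is 2 (check: 10*2 mod 19 = 1).
Build f_{19,P'} and f_{19,Q'} via the 5-bit ladder of 19=10011_2; evaluate at shifted divisors; quotient in F_{252666488908117^2}.
Result: e(P',Q') = 10084132008406 + 249472020366518*t.
Finally e_{19}(P,Q) = 27900504222523 + 198590334015076*t.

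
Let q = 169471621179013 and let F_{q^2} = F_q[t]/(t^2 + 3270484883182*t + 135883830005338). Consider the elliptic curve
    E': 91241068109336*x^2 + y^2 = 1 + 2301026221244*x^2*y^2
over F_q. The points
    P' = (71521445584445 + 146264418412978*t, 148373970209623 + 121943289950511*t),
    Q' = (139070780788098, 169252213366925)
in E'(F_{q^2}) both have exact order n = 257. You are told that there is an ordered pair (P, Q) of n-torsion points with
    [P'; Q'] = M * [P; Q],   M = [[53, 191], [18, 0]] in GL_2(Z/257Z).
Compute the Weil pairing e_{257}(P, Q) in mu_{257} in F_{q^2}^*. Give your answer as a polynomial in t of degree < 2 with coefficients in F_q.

Since e_{257}(P,P)=e_{257}(Q,Q)=1 and e_{257}(Q,P)=e_{257}(P,Q)^{-1}, expanding e_{257}(53*P + 191*Q,18*P) leaves e(P,Q)^det(M).
det M = 53*0 - 191*18 = -3438 = 160 (mod 257); 160^{-1} = 204 (mod 257).
Map (x,y)_Ed via u=(1+y)/(1-y), v=(1+y)/((1-y)x) to Montgomery A=20673882428921,B=30543289530239; then to (a',b')=(168629336729694,15259552239920).
Run Miller on y^2=x^3+168629336729694*x+15259552239920 over F_{169471621179013}: ladder 100000001 (9 bits); e = f_P(D_Q)/f_Q(D_P).
Miller gives e_{257}(P',Q') = 27594383847140 + 98661633843039*t in F_{169471621179013^2}.
Thus e_{257}(P,Q) = 79524324721057 + 104080011849836*t.

79524324721057 + 104080011849836*t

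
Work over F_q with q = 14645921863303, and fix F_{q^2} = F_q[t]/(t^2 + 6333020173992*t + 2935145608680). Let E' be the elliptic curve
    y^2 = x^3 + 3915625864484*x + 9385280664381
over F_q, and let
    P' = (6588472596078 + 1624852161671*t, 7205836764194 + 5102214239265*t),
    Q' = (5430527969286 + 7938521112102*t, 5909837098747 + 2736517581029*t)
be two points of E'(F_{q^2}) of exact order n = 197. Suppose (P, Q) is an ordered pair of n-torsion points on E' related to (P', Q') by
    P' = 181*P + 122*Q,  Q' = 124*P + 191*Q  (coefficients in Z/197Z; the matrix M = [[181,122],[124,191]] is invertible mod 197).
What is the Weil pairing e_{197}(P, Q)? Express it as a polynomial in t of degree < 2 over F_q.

Under M = [[181,122],[124,191]] in GL_2(Z/197), e_{197}(P',Q') = e_{197}(P,Q)^(181*191-122*124 mod 197).
Inverting 137 mod 197: 174. Thus e_{197}(P,Q) = e(P',Q')^{174}.
8-bit Miller (11000101) on E'/F_{14645921863303} with a'=3915625864484, b'=9385280664381: accumulate tangent/chord ratios at Q'+S and P'+S'.
e_{197}(P',Q') = 1672007965157 + 10840881347268*t.
(1672007965157 + 10840881347268*t)^{174} mod (14645921863303,f) = 2002644922508 + 14168357215936*t.

2002644922508 + 14168357215936*t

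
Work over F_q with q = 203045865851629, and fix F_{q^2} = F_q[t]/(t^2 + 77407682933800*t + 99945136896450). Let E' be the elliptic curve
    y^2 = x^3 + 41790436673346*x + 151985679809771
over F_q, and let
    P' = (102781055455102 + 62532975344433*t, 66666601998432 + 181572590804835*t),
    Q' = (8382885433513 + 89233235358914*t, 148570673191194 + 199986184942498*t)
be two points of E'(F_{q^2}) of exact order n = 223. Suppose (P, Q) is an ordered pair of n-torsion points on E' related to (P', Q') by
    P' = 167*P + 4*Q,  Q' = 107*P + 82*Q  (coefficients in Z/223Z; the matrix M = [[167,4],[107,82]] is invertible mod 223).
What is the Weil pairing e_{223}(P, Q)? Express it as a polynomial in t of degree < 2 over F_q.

7571179818348 + 98971495075324*t

e_{223}(aP+bQ,cP+dQ) = e_{223}(P,Q)^(ad-bc); with (a,b,c,d)=(167,4,107,82) this gives the det-223 law.
det M = 167*82 - 4*107 = 13266 = 109 (mod 223); 109^{-1} = 178 (mod 223).
Run Miller on y^2=x^3+41790436673346*x+151985679809771 over F_{203045865851629}: ladder 11011111 (8 bits); e = f_P(D_Q)/f_Q(D_P).
f_P(D_Q)/f_Q(D_P) = 175902725235840 + 152222527237116*t.
Finally e_{223}(P,Q) = 7571179818348 + 98971495075324*t.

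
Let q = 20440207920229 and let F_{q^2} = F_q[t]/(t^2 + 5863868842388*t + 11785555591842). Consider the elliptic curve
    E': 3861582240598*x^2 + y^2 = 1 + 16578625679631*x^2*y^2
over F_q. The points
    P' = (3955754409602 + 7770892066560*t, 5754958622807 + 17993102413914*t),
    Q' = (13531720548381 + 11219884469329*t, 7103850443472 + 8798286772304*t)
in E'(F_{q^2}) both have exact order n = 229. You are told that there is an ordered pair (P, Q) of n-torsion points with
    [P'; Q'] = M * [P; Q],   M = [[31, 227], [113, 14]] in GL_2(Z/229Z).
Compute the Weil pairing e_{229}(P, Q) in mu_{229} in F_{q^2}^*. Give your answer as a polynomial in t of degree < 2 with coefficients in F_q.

2498568209622 + 3041749328709*t

Since e_{229}(P,P)=e_{229}(Q,Q)=1 and e_{229}(Q,P)=e_{229}(P,Q)^{-1}, expanding e_{229}(31*P + 227*Q,113*P + 14*Q) leaves e(P,Q)^det(M).
So e_{229}(P,Q) = e_{229}(P',Q')^{212}, since 202*212 = 1 mod 229.
Map (x,y)_Ed via u=(1+y)/(1-y), v=(1+y)/((1-y)x) to Montgomery A=0,B=4440554965553; then to (a',b')=(17169545280599,0).
Build f_{229,P'} and f_{229,Q'} via the 8-bit ladder of 229=11100101_2; evaluate at shifted divisors; quotient in F_{20440207920229^2}.
So e_{229}(P',Q') = 8778152290122 + 11228775201640*t.
Raise to 212: e(P,Q) = 2498568209622 + 3041749328709*t in mu_{229}.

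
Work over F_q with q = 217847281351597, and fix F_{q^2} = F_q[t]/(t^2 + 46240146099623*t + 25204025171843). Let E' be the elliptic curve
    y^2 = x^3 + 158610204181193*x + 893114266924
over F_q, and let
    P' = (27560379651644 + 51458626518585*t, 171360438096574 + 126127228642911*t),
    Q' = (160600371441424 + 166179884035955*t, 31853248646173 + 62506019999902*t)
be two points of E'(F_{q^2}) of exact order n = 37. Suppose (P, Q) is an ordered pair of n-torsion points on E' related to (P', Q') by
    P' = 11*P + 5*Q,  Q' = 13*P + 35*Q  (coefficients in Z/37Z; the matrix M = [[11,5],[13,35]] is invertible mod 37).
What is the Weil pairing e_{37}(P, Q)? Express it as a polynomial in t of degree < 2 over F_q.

14697146185403 + 185534695148510*t

Since e_{37}(P,P)=e_{37}(Q,Q)=1 and e_{37}(Q,P)=e_{37}(P,Q)^{-1}, expanding e_{37}(11*P + 5*Q,13*P + 35*Q) leaves e(P,Q)^det(M).
det(M) mod 37 = 24; its inverse in (Z/37)^* is 17 (check: 24*17 mod 37 = 1).
6-bit Miller (100101) on E'/F_{217847281351597} with a'=158610204181193, b'=893114266924: accumulate tangent/chord ratios at Q'+S and P'+S'.
So e_{37}(P',Q') = 178653999996186 + 68415385152097*t.
(178653999996186 + 68415385152097*t)^{17} mod (217847281351597,f) = 14697146185403 + 185534695148510*t.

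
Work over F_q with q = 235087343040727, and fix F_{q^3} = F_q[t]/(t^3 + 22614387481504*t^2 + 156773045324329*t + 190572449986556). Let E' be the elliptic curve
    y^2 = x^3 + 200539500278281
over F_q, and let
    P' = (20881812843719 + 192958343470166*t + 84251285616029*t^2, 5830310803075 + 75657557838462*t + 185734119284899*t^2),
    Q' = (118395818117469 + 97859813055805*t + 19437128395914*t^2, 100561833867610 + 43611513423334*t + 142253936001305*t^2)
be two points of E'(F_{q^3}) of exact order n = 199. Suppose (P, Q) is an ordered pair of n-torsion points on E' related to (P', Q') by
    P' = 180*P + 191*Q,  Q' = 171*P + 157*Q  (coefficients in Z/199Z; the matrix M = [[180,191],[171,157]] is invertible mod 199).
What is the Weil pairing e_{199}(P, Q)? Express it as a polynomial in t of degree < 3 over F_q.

Alternating bilinearity on E[199] (values in mu_{199} in F_{235087343040727^3}) gives e(P',Q') = e(P,Q)^det(M).
Inverting 176 mod 199: 173. Thus e_{199}(P,Q) = e(P',Q')^{173}.
Run Miller on y^2=x^3+200539500278281 over F_{235087343040727}: ladder 11000111 (8 bits); e = f_P(D_Q)/f_Q(D_P).
Result: e(P',Q') = 222146963827139 + 183107812262499*t + 113997540292911*t^2.
Finally e_{199}(P,Q) = 148176831415164 + 27841820458979*t + 8791082655865*t^2.

148176831415164 + 27841820458979*t + 8791082655865*t^2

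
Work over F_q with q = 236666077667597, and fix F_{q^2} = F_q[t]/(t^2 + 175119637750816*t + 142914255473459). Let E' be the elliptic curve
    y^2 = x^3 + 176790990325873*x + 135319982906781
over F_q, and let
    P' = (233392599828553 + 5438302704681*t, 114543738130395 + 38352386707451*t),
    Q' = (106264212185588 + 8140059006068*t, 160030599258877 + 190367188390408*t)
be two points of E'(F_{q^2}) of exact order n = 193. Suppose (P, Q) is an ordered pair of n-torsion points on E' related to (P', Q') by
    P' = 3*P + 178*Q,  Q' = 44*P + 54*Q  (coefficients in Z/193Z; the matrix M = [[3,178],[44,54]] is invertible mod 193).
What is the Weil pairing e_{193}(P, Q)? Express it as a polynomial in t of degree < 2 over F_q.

32512348567479 + 18903561227698*t

The 193-Weil pairing on E[193] over F_{236666077667597} is alternating-bilinear: e_{193}(P',Q') = e_{193}(P,Q)^det(M).
3*54 - 178*44 = -7670; reduced mod 193: det = 50, inverse 166.
Double-and-add over 11000001: 8-1 doublings, 3-1 additions; each step l_{T,T}/v_{2T} or l_{T,P'}/v at Q'+S for random S.
Result: e(P',Q') = 57853863695613 + 47299421827145*t.
Hence e(P,Q) = 32512348567479 + 18903561227698*t in F_{236666077667597^2}^*.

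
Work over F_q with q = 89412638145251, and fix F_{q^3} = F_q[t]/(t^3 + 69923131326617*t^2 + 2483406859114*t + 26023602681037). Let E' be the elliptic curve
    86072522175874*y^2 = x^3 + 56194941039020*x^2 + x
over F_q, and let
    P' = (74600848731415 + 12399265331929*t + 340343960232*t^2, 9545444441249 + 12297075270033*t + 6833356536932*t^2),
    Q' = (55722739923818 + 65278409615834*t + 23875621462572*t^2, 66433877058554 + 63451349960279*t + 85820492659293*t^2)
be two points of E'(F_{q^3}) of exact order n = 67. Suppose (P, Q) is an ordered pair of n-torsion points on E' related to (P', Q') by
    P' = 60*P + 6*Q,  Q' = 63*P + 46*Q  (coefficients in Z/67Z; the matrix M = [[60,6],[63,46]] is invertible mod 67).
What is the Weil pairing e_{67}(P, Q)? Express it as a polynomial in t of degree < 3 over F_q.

Alternating bilinearity on E[67] (values in mu_{67} in F_{89412638145251^3}) gives e(P',Q') = e(P,Q)^det(M).
Hence e(P,Q) = e(P',Q')^{29} where 29 = 37^{-1} mod 67.
Set x_W=27826116259233*u+37427080268574, y_W=27826116259233*v; then E': y_W^2=x_W^3+61417395508371*x_W+49965008758717.
Run Miller on y^2=x^3+61417395508371*x+49965008758717 over F_{89412638145251}: ladder 1000011 (7 bits); e = f_P(D_Q)/f_Q(D_P).
e_{67}(P',Q') = 88752488206931 + 58475575729480*t + 11652168663145*t^2.
Hence e(P,Q) = 15951248614600 + 71345795280640*t + 5408397652563*t^2 in F_{89412638145251^3}^*.

15951248614600 + 71345795280640*t + 5408397652563*t^2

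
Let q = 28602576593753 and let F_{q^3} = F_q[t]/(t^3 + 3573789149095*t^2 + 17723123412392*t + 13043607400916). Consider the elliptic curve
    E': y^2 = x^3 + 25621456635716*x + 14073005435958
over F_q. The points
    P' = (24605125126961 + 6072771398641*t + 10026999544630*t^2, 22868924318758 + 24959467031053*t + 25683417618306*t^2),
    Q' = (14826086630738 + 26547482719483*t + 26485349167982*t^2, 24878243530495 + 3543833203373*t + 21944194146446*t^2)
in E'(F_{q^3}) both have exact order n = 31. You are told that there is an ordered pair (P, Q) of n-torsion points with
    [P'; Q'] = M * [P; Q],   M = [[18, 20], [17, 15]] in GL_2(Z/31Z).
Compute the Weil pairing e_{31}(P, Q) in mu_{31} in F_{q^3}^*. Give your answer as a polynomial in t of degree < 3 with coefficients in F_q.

Under M = [[18,20],[17,15]] in GL_2(Z/31), e_{31}(P',Q') = e_{31}(P,Q)^(18*15-20*17 mod 31).
So e_{31}(P,Q) = e_{31}(P',Q')^{27}, since 23*27 = 1 mod 31.
Miller loop for e_{31} over F_{28602576593753^3}: bits of 31 = 11111; 4 double steps + 4 add steps, l/v at each.
So e_{31}(P',Q') = 20569251188099 + 1086229935748*t + 25348188946148*t^2.
Finally e_{31}(P,Q) = 28173275443794 + 22066399146986*t + 6828083030665*t^2.

28173275443794 + 22066399146986*t + 6828083030665*t^2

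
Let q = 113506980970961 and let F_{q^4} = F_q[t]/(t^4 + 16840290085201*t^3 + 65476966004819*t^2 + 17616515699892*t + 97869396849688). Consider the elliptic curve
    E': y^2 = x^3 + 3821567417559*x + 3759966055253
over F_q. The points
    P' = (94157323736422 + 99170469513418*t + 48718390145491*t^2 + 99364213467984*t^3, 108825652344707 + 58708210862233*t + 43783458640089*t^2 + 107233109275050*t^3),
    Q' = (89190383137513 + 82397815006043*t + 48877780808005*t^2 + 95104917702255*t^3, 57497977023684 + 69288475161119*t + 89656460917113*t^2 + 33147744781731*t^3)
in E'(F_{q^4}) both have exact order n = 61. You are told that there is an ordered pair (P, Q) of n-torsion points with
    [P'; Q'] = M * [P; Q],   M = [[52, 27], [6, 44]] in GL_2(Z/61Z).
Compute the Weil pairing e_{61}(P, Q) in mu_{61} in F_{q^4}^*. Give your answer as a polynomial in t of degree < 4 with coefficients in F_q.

105535787953262 + 50747986799629*t + 39256571127209*t^2 + 69740649696132*t^3

Under M = [[52,27],[6,44]] in GL_2(Z/61), e_{61}(P',Q') = e_{61}(P,Q)^(52*44-27*6 mod 61).
52*44 - 27*6 = 2126; reduced mod 61: det = 52, inverse 27.
Double-and-add over 111101: 6-1 doublings, 5-1 additions; each step l_{T,T}/v_{2T} or l_{T,P'}/v at Q'+S for random S.
The quotient is 2484270191409 + 95214591543544*t + 97093364775751*t^2 + 83341534719363*t^3.
Hence e(P,Q) = 105535787953262 + 50747986799629*t + 39256571127209*t^2 + 69740649696132*t^3 in F_{113506980970961^4}^*.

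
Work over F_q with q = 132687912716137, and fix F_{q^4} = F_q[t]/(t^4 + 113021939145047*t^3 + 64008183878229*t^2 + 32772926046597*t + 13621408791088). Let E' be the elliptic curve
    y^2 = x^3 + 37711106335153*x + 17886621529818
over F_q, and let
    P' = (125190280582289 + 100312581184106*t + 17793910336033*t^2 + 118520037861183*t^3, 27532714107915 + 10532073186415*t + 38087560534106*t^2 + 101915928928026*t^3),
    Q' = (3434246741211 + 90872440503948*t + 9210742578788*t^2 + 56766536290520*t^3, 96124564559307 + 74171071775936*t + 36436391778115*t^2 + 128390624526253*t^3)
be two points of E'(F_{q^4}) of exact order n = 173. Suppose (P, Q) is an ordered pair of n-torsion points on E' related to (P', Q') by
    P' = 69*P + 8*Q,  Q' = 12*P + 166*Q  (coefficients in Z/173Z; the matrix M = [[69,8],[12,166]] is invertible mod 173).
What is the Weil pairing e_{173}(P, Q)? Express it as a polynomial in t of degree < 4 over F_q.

89832927663790 + 52165602270992*t + 73796422027221*t^2 + 51671446486177*t^3

e_{173}(aP+bQ,cP+dQ) = e_{173}(P,Q)^(ad-bc); with (a,b,c,d)=(69,8,12,166) this gives the det-173 law.
det(M) mod 173 = 113; its inverse in (Z/173)^* is 49 (check: 113*49 mod 173 = 1).
Run Miller on y^2=x^3+37711106335153*x+17886621529818 over F_{132687912716137}: ladder 10101101 (8 bits); e = f_P(D_Q)/f_Q(D_P).
So e_{173}(P',Q') = 91027477467958 + 99003994828983*t + 60993747454456*t^2 + 79055978043065*t^3.
Finally e_{173}(P,Q) = 89832927663790 + 52165602270992*t + 73796422027221*t^2 + 51671446486177*t^3.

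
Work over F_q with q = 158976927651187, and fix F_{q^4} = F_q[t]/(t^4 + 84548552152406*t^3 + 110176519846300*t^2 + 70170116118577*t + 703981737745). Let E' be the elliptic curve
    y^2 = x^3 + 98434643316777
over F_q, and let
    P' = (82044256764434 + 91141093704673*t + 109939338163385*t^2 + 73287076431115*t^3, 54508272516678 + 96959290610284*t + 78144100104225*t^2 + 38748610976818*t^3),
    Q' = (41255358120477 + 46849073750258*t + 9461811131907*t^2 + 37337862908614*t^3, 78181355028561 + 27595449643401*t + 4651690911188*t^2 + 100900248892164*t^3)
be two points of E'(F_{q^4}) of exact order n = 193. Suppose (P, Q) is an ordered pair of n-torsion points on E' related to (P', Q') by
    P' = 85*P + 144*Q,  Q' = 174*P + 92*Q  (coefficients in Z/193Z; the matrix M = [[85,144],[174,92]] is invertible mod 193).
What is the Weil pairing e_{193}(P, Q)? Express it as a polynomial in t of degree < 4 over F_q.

117521079738425 + 132043910829234*t + 100562433936791*t^2 + 123767174602017*t^3

Alternating bilinearity on E[193] (values in mu_{193} in F_{158976927651187^4}) gives e(P',Q') = e(P,Q)^det(M).
det(M) mod 193 = 134; its inverse in (Z/193)^* is 157 (check: 134*157 mod 193 = 1).
Build f_{193,P'} and f_{193,Q'} via the 8-bit ladder of 193=11000001_2; evaluate at shifted divisors; quotient in F_{158976927651187^4}.
So e_{193}(P',Q') = 74848240840143 + 36968441554255*t + 155452645342374*t^2 + 38991959330596*t^3.
Finally e_{193}(P,Q) = 117521079738425 + 132043910829234*t + 100562433936791*t^2 + 123767174602017*t^3.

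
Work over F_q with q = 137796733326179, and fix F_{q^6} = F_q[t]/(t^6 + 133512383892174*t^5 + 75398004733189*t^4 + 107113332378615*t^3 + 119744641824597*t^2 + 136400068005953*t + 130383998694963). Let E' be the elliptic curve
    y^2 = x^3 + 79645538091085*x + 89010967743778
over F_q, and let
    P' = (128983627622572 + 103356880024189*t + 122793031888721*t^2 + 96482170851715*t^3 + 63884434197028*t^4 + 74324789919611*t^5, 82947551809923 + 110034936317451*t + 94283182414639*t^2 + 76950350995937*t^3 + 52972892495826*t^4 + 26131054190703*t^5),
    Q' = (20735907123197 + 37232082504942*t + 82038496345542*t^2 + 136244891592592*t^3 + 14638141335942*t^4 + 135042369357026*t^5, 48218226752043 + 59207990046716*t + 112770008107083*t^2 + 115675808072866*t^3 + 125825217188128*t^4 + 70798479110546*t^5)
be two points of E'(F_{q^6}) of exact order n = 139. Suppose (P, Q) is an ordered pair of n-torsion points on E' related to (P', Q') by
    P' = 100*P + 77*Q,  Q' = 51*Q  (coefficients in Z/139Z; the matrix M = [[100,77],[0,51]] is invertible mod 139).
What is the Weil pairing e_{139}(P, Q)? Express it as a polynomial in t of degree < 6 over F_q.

52869017120584 + 49810868253809*t + 10815973799314*t^2 + 109276251036044*t^3 + 19786035215070*t^4 + 61440995824411*t^5

e_{139} is bilinear + alternating on E[139], so e_{139}(100*P + 77*Q, 51*Q) = e_{139}(P,Q)^(100*51-77*0).
100*51 - 77*0 = 5100; reduced mod 139: det = 96, inverse 42.
Miller loop for e_{139} over F_{137796733326179^6}: bits of 139 = 10001011; 7 double steps + 3 add steps, l/v at each.
The quotient is 59639318455942 + 41573378582232*t + 102833573982878*t^2 + 9473904648304*t^3 + 7540698360786*t^4 + 73725851994914*t^5.
Finally e_{139}(P,Q) = 52869017120584 + 49810868253809*t + 10815973799314*t^2 + 109276251036044*t^3 + 19786035215070*t^4 + 61440995824411*t^5.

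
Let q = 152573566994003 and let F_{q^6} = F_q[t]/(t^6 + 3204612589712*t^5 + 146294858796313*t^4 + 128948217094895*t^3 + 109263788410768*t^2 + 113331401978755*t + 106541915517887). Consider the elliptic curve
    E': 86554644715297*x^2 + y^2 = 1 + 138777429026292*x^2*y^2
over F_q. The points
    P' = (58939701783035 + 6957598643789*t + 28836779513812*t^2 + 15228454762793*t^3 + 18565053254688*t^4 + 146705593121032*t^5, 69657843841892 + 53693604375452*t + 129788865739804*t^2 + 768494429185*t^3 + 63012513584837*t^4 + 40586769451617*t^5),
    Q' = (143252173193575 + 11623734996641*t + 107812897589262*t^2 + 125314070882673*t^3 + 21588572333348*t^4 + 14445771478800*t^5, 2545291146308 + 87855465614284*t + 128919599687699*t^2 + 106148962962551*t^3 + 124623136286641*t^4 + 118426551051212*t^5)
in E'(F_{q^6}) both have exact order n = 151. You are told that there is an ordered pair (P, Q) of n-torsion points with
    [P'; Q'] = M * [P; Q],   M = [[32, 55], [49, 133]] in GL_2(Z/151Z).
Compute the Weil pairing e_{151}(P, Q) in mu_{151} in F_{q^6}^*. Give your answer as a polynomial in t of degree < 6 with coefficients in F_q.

Alternating bilinearity on E[151] (values in mu_{151} in F_{152573566994003^6}) gives e(P',Q') = e(P,Q)^det(M).
Inverting 51 mod 151: 77. Thus e_{151}(P,Q) = e(P',Q')^{77}.
Edwards a_E,d_E -> Montgomery A=46136384292602,B=58860050250910 -> Weierstrass 99325404387156,146939886807779 via alpha=62984273455932,beta=25087695670752.
Miller loop for e_{151} over F_{152573566994003^6}: bits of 151 = 10010111; 7 double steps + 4 add steps, l/v at each.
e_{151}(P',Q') = 86624637085208 + 145368493404885*t + 41867430471312*t^2 + 31222149192912*t^3 + 72025518142000*t^4 + 138665035033728*t^5.
Raise to 77: e(P,Q) = 139738018890617 + 133681829694686*t + 69556867662492*t^2 + 27794814517506*t^3 + 94912491929642*t^4 + 44938350818687*t^5 in mu_{151}.

139738018890617 + 133681829694686*t + 69556867662492*t^2 + 27794814517506*t^3 + 94912491929642*t^4 + 44938350818687*t^5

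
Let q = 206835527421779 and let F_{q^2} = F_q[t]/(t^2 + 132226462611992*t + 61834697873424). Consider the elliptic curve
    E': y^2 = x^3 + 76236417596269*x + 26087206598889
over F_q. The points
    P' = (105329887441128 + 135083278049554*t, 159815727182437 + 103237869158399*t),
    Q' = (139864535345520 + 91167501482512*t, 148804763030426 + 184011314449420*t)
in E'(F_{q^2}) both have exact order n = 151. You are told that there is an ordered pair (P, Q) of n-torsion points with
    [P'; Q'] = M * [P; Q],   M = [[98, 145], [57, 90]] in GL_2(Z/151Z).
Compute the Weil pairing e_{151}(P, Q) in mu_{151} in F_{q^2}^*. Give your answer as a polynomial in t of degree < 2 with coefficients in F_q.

The 151-Weil pairing on E[151] over F_{206835527421779} is alternating-bilinear: e_{151}(P',Q') = e_{151}(P,Q)^det(M).
det(M) mod 151 = 102; its inverse in (Z/151)^* is 114 (check: 102*114 mod 151 = 1).
Double-and-add over 10010111: 8-1 doublings, 5-1 additions; each step l_{T,T}/v_{2T} or l_{T,P'}/v at Q'+S for random S.
f_P(D_Q)/f_Q(D_P) = 103064138935201 + 129408381347113*t.
(103064138935201 + 129408381347113*t)^{114} mod (206835527421779,f) = 147921498678951 + 58906262672474*t.

147921498678951 + 58906262672474*t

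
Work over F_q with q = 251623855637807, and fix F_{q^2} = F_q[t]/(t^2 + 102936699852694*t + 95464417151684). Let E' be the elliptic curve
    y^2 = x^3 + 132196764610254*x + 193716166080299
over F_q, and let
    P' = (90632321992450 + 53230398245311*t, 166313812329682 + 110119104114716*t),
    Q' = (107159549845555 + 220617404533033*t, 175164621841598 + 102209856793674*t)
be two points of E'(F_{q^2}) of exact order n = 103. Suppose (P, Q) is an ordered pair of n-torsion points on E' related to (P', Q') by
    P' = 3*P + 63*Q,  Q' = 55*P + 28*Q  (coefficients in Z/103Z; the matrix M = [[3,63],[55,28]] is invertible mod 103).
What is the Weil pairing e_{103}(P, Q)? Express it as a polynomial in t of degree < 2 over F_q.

Since e_{103}(P,P)=e_{103}(Q,Q)=1 and e_{103}(Q,P)=e_{103}(P,Q)^{-1}, expanding e_{103}(3*P + 63*Q,55*P + 28*Q) leaves e(P,Q)^det(M).
Inverting 18 mod 103: 63. Thus e_{103}(P,Q) = e(P',Q')^{63}.
Build f_{103,P'} and f_{103,Q'} via the 7-bit ladder of 103=1100111_2; evaluate at shifted divisors; quotient in F_{251623855637807^2}.
So e_{103}(P',Q') = 153625448618730 + 15968294369173*t.
Raise to 63: e(P,Q) = 74378983777311 + 180078947898715*t in mu_{103}.

74378983777311 + 180078947898715*t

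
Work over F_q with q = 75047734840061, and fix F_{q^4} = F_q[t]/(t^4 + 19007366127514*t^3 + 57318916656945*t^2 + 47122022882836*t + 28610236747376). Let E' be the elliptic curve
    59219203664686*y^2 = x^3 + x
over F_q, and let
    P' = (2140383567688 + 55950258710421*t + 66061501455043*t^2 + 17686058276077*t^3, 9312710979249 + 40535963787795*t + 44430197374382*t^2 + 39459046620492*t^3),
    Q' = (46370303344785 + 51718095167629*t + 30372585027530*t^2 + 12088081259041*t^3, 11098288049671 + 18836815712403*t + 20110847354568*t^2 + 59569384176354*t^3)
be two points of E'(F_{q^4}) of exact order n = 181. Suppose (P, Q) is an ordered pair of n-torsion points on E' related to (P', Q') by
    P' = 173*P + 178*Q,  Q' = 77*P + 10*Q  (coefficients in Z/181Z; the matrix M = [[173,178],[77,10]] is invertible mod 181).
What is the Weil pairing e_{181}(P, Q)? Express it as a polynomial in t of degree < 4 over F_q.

64646095334160 + 12922079068645*t + 48425065602694*t^2 + 40409580825766*t^3

e_{181} is bilinear + alternating on E[181], so e_{181}(173*P + 178*Q, 77*P + 10*Q) = e_{181}(P,Q)^(173*10-178*77).
Inverting 151 mod 181: 6. Thus e_{181}(P,Q) = e(P',Q')^{6}.
(x,y)|->(24477588455194x,24477588455194y) sends E' to y^2=x^3+18227117346482*x.
Run Miller on y^2=x^3+18227117346482*x over F_{75047734840061}: ladder 10110101 (8 bits); e = f_P(D_Q)/f_Q(D_P).
Miller gives e_{181}(P',Q') = 34597912139396 + 18525541423032*t + 51321847015330*t^2 + 20801227488075*t^3 in F_{75047734840061^4}.
(34597912139396 + 18525541423032*t + 51321847015330*t^2 + 20801227488075*t^3)^{6} mod (75047734840061,f) = 64646095334160 + 12922079068645*t + 48425065602694*t^2 + 40409580825766*t^3.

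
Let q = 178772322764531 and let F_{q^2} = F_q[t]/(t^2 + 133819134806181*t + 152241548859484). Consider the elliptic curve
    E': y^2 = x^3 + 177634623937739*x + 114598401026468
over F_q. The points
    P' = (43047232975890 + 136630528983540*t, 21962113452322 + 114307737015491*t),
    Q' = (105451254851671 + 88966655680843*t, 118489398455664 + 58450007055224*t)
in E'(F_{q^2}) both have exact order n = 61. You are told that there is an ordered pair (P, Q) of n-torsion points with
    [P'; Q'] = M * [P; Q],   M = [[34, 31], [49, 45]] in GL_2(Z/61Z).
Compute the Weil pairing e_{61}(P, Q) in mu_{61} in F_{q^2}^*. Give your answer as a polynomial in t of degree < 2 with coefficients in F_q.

34172532443511 + 32175942031049*t

Since e_{61}(P,P)=e_{61}(Q,Q)=1 and e_{61}(Q,P)=e_{61}(P,Q)^{-1}, expanding e_{61}(34*P + 31*Q,49*P + 45*Q) leaves e(P,Q)^det(M).
34*45 - 31*49 = 11; reduced mod 61: det = 11, inverse 50.
Double-and-add over 111101: 6-1 doublings, 5-1 additions; each step l_{T,T}/v_{2T} or l_{T,P'}/v at Q'+S for random S.
Miller gives e_{61}(P',Q') = 49489344978413 + 80902713963843*t in F_{178772322764531^2}.
Raise to 50: e(P,Q) = 34172532443511 + 32175942031049*t in mu_{61}.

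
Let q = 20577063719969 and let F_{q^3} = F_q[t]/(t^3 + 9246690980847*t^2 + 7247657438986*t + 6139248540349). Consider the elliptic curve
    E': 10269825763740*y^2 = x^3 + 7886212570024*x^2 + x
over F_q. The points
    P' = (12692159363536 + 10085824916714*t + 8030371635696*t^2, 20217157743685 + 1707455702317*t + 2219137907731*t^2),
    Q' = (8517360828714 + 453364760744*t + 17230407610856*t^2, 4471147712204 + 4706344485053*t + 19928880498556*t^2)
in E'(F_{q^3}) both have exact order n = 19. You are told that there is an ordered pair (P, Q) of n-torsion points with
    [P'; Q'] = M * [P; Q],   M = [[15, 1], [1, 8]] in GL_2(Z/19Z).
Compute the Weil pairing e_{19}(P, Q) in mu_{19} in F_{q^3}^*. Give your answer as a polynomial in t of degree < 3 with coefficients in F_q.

Under M = [[15,1],[1,8]] in GL_2(Z/19), e_{19}(P',Q') = e_{19}(P,Q)^(15*8-1*1 mod 19).
15*8 - 1*1 = 119; reduced mod 19: det = 5, inverse 4.
(x,y)|->(7193692586066x+16648780738489,7193692586066y) sends E' to y^2=x^3+17047713247098*x+3483271455460.
n = 19 = (10011)_2 (5 bits, wt 3); accumulate f_{19,P'}(Q'+S)/f_{19,P'}(S) along the 4-step ladder.
Result: e(P',Q') = 7711885836475 + 15435065316429*t + 9971510323477*t^2.
Finally e_{19}(P,Q) = 8438730513450 + 2050088789597*t + 8094281111511*t^2.

8438730513450 + 2050088789597*t + 8094281111511*t^2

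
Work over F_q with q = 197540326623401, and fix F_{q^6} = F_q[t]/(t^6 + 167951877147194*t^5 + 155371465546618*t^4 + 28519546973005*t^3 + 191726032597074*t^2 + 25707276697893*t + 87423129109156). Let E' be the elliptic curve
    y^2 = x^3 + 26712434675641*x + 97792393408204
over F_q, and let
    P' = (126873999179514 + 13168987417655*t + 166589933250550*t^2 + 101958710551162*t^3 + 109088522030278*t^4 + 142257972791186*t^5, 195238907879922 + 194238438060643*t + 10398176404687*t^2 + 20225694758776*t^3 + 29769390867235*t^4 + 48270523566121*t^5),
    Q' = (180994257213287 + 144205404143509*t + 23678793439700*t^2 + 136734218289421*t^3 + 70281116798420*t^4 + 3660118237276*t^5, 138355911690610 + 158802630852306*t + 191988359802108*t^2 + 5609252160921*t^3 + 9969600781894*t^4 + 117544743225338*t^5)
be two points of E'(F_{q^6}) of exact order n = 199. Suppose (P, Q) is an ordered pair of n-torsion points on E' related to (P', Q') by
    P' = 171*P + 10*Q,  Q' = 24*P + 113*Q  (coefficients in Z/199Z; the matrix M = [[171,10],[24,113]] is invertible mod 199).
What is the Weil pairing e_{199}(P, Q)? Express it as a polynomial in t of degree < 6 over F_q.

The 199-Weil pairing on E[199] over F_{197540326623401} is alternating-bilinear: e_{199}(P',Q') = e_{199}(P,Q)^det(M).
Inverting 178 mod 199: 180. Thus e_{199}(P,Q) = e(P',Q')^{180}.
Miller loop for e_{199} over F_{197540326623401^6}: bits of 199 = 11000111; 7 double steps + 4 add steps, l/v at each.
Result: e(P',Q') = 15317617854125 + 143915566014588*t + 171631264667855*t^2 + 176848094293215*t^3 + 55814314368082*t^4 + 81778972059945*t^5.
Hence e(P,Q) = 156642732972469 + 150855087136487*t + 109890685397214*t^2 + 70350477103572*t^3 + 65313256939181*t^4 + 6716922941518*t^5 in F_{197540326623401^6}^*.

156642732972469 + 150855087136487*t + 109890685397214*t^2 + 70350477103572*t^3 + 65313256939181*t^4 + 6716922941518*t^5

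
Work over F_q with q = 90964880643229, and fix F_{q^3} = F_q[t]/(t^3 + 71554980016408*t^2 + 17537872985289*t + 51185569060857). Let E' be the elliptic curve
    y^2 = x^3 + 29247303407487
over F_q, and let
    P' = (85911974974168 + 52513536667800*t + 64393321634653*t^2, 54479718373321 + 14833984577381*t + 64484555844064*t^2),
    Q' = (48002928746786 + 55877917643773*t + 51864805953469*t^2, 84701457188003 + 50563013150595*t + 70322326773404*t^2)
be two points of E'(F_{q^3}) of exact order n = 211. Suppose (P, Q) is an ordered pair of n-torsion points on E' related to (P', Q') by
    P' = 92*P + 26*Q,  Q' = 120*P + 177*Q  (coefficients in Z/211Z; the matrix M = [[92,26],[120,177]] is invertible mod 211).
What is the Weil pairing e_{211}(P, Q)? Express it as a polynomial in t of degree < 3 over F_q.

e_{211}(aP+bQ,cP+dQ) = e_{211}(P,Q)^(ad-bc); with (a,b,c,d)=(92,26,120,177) this gives the det-211 law.
det M = 92*177 - 26*120 = 13164 = 82 (mod 211); 82^{-1} = 193 (mod 211).
Double-and-add over 11010011: 8-1 doublings, 5-1 additions; each step l_{T,T}/v_{2T} or l_{T,P'}/v at Q'+S for random S.
The quotient is 77393662118129 + 75067237689780*t + 43376755849819*t^2.
(77393662118129 + 75067237689780*t + 43376755849819*t^2)^{193} mod (90964880643229,f) = 29338664346809 + 71802741717984*t + 89440632383454*t^2.

29338664346809 + 71802741717984*t + 89440632383454*t^2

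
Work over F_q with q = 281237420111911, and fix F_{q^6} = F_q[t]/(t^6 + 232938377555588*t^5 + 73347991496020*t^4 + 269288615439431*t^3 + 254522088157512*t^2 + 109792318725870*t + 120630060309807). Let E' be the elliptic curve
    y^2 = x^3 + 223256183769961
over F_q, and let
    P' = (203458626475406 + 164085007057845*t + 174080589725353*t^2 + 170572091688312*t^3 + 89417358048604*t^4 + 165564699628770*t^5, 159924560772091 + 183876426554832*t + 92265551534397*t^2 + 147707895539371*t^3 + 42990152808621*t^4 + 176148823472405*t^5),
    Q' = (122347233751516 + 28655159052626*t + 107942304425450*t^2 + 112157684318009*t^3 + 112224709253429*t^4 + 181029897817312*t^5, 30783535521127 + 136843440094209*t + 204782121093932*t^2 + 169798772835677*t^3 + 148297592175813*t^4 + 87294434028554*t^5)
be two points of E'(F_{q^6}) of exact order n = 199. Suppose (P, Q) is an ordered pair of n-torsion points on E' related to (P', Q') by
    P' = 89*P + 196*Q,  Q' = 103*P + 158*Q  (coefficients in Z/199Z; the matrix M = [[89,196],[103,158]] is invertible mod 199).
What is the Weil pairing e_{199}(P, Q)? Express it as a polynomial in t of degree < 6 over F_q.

74822854788585 + 168308021598064*t + 201824393529042*t^2 + 120504432755553*t^3 + 250616638258847*t^4 + 116999540468267*t^5

Alternating bilinearity on E[199] (values in mu_{199} in F_{281237420111911^6}) gives e(P',Q') = e(P,Q)^det(M).
89*158 - 196*103 = -6126; reduced mod 199: det = 43, inverse 162.
Miller loop for e_{199} over F_{281237420111911^6}: bits of 199 = 11000111; 7 double steps + 4 add steps, l/v at each.
Miller gives e_{199}(P',Q') = 84484490321604 + 166940407963666*t + 192267272049672*t^2 + 53952461791473*t^3 + 122508263421765*t^4 + 281096791062639*t^5 in F_{281237420111911^6}.
Hence e(P,Q) = 74822854788585 + 168308021598064*t + 201824393529042*t^2 + 120504432755553*t^3 + 250616638258847*t^4 + 116999540468267*t^5 in F_{281237420111911^6}^*.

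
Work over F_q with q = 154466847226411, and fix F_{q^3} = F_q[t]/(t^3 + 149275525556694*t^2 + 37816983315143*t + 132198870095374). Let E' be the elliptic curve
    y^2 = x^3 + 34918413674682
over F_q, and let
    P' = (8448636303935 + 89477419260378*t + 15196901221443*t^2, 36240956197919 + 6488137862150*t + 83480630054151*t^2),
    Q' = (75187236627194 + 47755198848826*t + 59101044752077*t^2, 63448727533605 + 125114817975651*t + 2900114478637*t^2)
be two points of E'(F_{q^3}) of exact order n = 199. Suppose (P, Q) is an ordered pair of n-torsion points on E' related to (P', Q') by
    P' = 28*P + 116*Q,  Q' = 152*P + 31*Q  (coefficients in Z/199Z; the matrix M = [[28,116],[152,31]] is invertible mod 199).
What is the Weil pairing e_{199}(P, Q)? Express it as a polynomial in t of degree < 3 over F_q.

Alternating bilinearity on E[199] (values in mu_{199} in F_{154466847226411^3}) gives e(P',Q') = e(P,Q)^det(M).
Hence e(P,Q) = e(P',Q')^{29} where 29 = 151^{-1} mod 199.
Run Miller on y^2=x^3+34918413674682 over F_{154466847226411}: ladder 11000111 (8 bits); e = f_P(D_Q)/f_Q(D_P).
Result: e(P',Q') = 42516453954114 + 8452563950469*t + 137667430818797*t^2.
(42516453954114 + 8452563950469*t + 137667430818797*t^2)^{29} mod (154466847226411,f) = 154091562981586 + 58214985042917*t + 144777847186744*t^2.

154091562981586 + 58214985042917*t + 144777847186744*t^2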